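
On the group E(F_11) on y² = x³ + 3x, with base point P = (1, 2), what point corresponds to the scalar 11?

(1, 9)

Double-and-add on 11 = (1011)₂. Start with P = (1, 2) for the leading 1-bit.
double: tangent at (1, 2): λ = (3·1² + 3)/(2·2) ≡ 6/4. 4⁻¹ ≡ 3 (mod 11) since 4·3 = 12 ≡ 1, so λ ≡ 6·3 ≡ 7.
  x = λ² - 1 - 1 = 49 - 2 ≡ 3; y = λ·(1 - 3) - 2 ≡ 6. → (3, 6)
double: tangent at (3, 6): λ = (3·3² + 3)/(2·6) ≡ 8/1. 1⁻¹ ≡ 1 (mod 11), so λ ≡ 8·1 ≡ 8.
  x = λ² - 3 - 3 = 64 - 6 ≡ 3; y = λ·(3 - 3) - 6 ≡ 5. → (3, 5)
add P: (3, 5) + (1, 2). λ = (2 - 5)/(1 - 3) ≡ 8/9 mod 11. 9⁻¹ ≡ 5 (mod 11), so λ ≡ 7.
  x = λ² - 3 - 1 = 49 - 4 ≡ 1; y = λ·(3 - 1) - 5 ≡ 9. → (1, 9)
double: tangent at (1, 9): λ = (3·1² + 3)/(2·9) ≡ 6/7. 7⁻¹ ≡ 8 (mod 11), so λ ≡ 6·8 ≡ 4.
  x = λ² - 1 - 1 = 16 - 2 ≡ 3; y = λ·(1 - 3) - 9 ≡ 5. → (3, 5)
add P: (3, 5) + (1, 2). λ = (2 - 5)/(1 - 3) ≡ 8/9 mod 11. 9⁻¹ ≡ 5 (mod 11) since 9·5 = 45 ≡ 1, so λ ≡ 7.
  x = λ² - 3 - 1 = 49 - 4 ≡ 1; y = λ·(3 - 1) - 5 ≡ 9. → (1, 9)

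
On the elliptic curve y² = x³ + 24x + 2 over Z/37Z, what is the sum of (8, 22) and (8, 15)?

The two points share x = 8 and their y-coordinates satisfy 22 + 15 ≡ 0 (mod 37), so they are inverses. Their sum is 𝒪.

O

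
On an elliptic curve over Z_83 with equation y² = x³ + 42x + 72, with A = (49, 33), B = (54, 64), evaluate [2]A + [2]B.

(14, 1)

First 2A:
Repeated addition: build up to 2A.
2A: tangent at (49, 33): λ = (3·49² + 42)/(2·33) ≡ 24/66. 66⁻¹ ≡ 39 (mod 83), so λ ≡ 24·39 ≡ 23.
  x = λ² - 49 - 49 = 529 - 98 ≡ 16; y = λ·(49 - 16) - 33 ≡ 62. → (16, 62)
2A = (16, 62).
Next 2B:
Repeated addition: build up to 2B.
2B: tangent at (54, 64): λ = (3·54² + 42)/(2·64) ≡ 75/45. 45⁻¹ ≡ 24 (mod 83), so λ ≡ 75·24 ≡ 57.
  x = λ² - 54 - 54 = 3249 - 108 ≡ 70; y = λ·(54 - 70) - 64 ≡ 20. → (70, 20)
2B = (70, 20).
Finally 2A + 2B:
(16, 62) + (70, 20). λ = (20 - 62)/(70 - 16) ≡ 41/54 mod 83. 54⁻¹ ≡ 20 (mod 83), so λ ≡ 73.
  x = λ² - 16 - 70 = 5329 - 86 ≡ 14; y = λ·(16 - 14) - 62 ≡ 1. → (14, 1)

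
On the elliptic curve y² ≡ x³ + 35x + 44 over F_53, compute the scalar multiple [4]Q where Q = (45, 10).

Repeated addition: build up to 4Q.
2Q: tangent at (45, 10): λ = (3·45² + 35)/(2·10) ≡ 15/20. 20⁻¹ ≡ 8 (mod 53) since 20·8 = 160 ≡ 1, so λ ≡ 15·8 ≡ 14.
  x = λ² - 45 - 45 = 196 - 90 ≡ 0; y = λ·(45 - 0) - 10 ≡ 37. → (0, 37)
3Q: (0, 37) + (45, 10). λ = (10 - 37)/(45 - 0) ≡ 26/45 mod 53. 45⁻¹ ≡ 33 (mod 53) since 45·33 = 1485 ≡ 1, so λ ≡ 10.
  x = λ² - 0 - 45 = 100 - 45 ≡ 2; y = λ·(0 - 2) - 37 ≡ 49. → (2, 49)
4Q: (2, 49) + (45, 10). λ = (10 - 49)/(45 - 2) ≡ 14/43 mod 53. 43⁻¹ ≡ 37 (mod 53) since 43·37 = 1591 ≡ 1, so λ ≡ 41.
  x = λ² - 2 - 45 = 1681 - 47 ≡ 44; y = λ·(2 - 44) - 49 ≡ 31. → (44, 31)

(44, 31)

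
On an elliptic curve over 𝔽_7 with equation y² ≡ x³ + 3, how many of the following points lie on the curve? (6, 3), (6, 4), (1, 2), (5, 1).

3

(6, 3): 3² ≡ 2, rhs ≡ 2 → on.
(6, 4): 4² ≡ 2, rhs ≡ 2 → on.
(1, 2): 2² ≡ 4, rhs ≡ 4 → on.
(5, 1): 1² ≡ 1, rhs ≡ 2 → off.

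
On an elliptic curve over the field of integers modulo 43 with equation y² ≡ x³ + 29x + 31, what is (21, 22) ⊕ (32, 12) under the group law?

(21, 22) + (32, 12). λ = (12 - 22)/(32 - 21) ≡ 33/11 mod 43. 11⁻¹ ≡ 4 (mod 43) since 11·4 = 44 ≡ 1, so λ ≡ 3.
  x = λ² - 21 - 32 = 9 - 53 ≡ 42; y = λ·(21 - 42) - 22 ≡ 1. → (42, 1)

(42, 1)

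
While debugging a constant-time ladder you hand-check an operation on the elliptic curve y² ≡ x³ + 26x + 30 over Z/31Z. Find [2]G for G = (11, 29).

(29, 1)

tangent at (11, 29): λ = (3·11² + 26)/(2·29) ≡ 17/27. 27⁻¹ ≡ 23 (mod 31) since 27·23 = 621 ≡ 1, so λ ≡ 17·23 ≡ 19.
  x = λ² - 11 - 11 = 361 - 22 ≡ 29; y = λ·(11 - 29) - 29 ≡ 1. → (29, 1)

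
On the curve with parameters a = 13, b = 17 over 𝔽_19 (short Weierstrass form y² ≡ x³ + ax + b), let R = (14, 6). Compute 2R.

(11, 16)

tangent at (14, 6): λ = (3·14² + 13)/(2·6) ≡ 12/12. 12⁻¹ ≡ 8 (mod 19) since 12·8 = 96 ≡ 1, so λ ≡ 12·8 ≡ 1.
  x = λ² - 14 - 14 = 1 - 28 ≡ 11; y = λ·(14 - 11) - 6 ≡ 16. → (11, 16)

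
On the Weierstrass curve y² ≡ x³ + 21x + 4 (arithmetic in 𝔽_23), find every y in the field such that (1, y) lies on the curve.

7, 16

x³ + 21x + 4 = 26 ≡ 3 (mod 23).
Square roots of 3 mod 23: 7 and 16 (since 7² = 49 ≡ 3).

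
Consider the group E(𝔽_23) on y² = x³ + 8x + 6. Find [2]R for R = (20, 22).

(19, 18)

tangent at (20, 22): λ = (3·20² + 8)/(2·22) ≡ 12/21. 21⁻¹ ≡ 11 (mod 23) since 21·11 = 231 ≡ 1, so λ ≡ 12·11 ≡ 17.
  x = λ² - 20 - 20 = 289 - 40 ≡ 19; y = λ·(20 - 19) - 22 ≡ 18. → (19, 18)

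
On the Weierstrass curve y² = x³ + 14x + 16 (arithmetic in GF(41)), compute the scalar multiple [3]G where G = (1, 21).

(9, 25)

Repeated addition: build up to 3G.
2G: tangent at (1, 21): λ = (3·1² + 14)/(2·21) ≡ 17/1. 1⁻¹ ≡ 1 (mod 41), so λ ≡ 17·1 ≡ 17.
  x = λ² - 1 - 1 = 289 - 2 ≡ 0; y = λ·(1 - 0) - 21 ≡ 37. → (0, 37)
3G: (0, 37) + (1, 21). λ = (21 - 37)/(1 - 0) ≡ 25/1 mod 41. 1⁻¹ ≡ 1 (mod 41), so λ ≡ 25.
  x = λ² - 0 - 1 = 625 - 1 ≡ 9; y = λ·(0 - 9) - 37 ≡ 25. → (9, 25)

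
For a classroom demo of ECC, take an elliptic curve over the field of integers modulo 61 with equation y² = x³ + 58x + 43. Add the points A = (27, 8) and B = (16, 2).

(43, 11)

(27, 8) + (16, 2). λ = (2 - 8)/(16 - 27) ≡ 55/50 mod 61. 50⁻¹ ≡ 11 (mod 61) since 50·11 = 550 ≡ 1, so λ ≡ 56.
  x = λ² - 27 - 16 = 3136 - 43 ≡ 43; y = λ·(27 - 43) - 8 ≡ 11. → (43, 11)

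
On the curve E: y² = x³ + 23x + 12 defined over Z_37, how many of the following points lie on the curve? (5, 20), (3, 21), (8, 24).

(5, 20): 20² ≡ 30, rhs ≡ 30 → on.
(3, 21): 21² ≡ 34, rhs ≡ 34 → on.
(8, 24): 24² ≡ 21, rhs ≡ 5 → off.

2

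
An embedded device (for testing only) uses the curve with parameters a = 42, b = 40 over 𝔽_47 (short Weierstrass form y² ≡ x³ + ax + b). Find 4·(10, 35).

(18, 1)

Write P = (10, 35).
Repeated addition: build up to 4P.
2P: tangent at (10, 35): λ = (3·10² + 42)/(2·35) ≡ 13/23. 23⁻¹ ≡ 45 (mod 47) since 23·45 = 1035 ≡ 1, so λ ≡ 13·45 ≡ 21.
  x = λ² - 10 - 10 = 441 - 20 ≡ 45; y = λ·(10 - 45) - 35 ≡ 29. → (45, 29)
3P: (45, 29) + (10, 35). λ = (35 - 29)/(10 - 45) ≡ 6/12 mod 47. 12⁻¹ ≡ 4 (mod 47) since 12·4 = 48 ≡ 1, so λ ≡ 24.
  x = λ² - 45 - 10 = 576 - 55 ≡ 4; y = λ·(45 - 4) - 29 ≡ 15. → (4, 15)
4P: (4, 15) + (10, 35). λ = (35 - 15)/(10 - 4) ≡ 20/6 mod 47. 6⁻¹ ≡ 8 (mod 47) since 6·8 = 48 ≡ 1, so λ ≡ 19.
  x = λ² - 4 - 10 = 361 - 14 ≡ 18; y = λ·(4 - 18) - 15 ≡ 1. → (18, 1)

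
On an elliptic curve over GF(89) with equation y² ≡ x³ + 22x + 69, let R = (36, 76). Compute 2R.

(16, 45)

tangent at (36, 76): λ = (3·36² + 22)/(2·76) ≡ 83/63. 63⁻¹ ≡ 65 (mod 89) since 63·65 = 4095 ≡ 1, so λ ≡ 83·65 ≡ 55.
  x = λ² - 36 - 36 = 3025 - 72 ≡ 16; y = λ·(36 - 16) - 76 ≡ 45. → (16, 45)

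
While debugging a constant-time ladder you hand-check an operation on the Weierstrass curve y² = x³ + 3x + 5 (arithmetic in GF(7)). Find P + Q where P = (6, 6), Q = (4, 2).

(1, 4)

(6, 6) + (4, 2). λ = (2 - 6)/(4 - 6) ≡ 3/5 mod 7. 5⁻¹ ≡ 3 (mod 7) since 5·3 = 15 ≡ 1, so λ ≡ 2.
  x = λ² - 6 - 4 = 4 - 10 ≡ 1; y = λ·(6 - 1) - 6 ≡ 4. → (1, 4)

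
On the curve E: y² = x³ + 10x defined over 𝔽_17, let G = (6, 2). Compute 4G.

Double-and-add on 4 = (100)₂. Start with G = (6, 2) for the leading 1-bit.
double: tangent at (6, 2): λ = (3·6² + 10)/(2·2) ≡ 16/4. 4⁻¹ ≡ 13 (mod 17), so λ ≡ 16·13 ≡ 4.
  x = λ² - 6 - 6 = 16 - 12 ≡ 4; y = λ·(6 - 4) - 2 ≡ 6. → (4, 6)
double: tangent at (4, 6): λ = (3·4² + 10)/(2·6) ≡ 7/12. 12⁻¹ ≡ 10 (mod 17), so λ ≡ 7·10 ≡ 2.
  x = λ² - 4 - 4 = 4 - 8 ≡ 13; y = λ·(4 - 13) - 6 ≡ 10. → (13, 10)

(13, 10)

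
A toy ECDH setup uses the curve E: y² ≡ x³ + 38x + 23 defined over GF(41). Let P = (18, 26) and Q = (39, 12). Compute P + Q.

(18, 26) + (39, 12). λ = (12 - 26)/(39 - 18) ≡ 27/21 mod 41. 21⁻¹ ≡ 2 (mod 41), so λ ≡ 13.
  x = λ² - 18 - 39 = 169 - 57 ≡ 30; y = λ·(18 - 30) - 26 ≡ 23. → (30, 23)

(30, 23)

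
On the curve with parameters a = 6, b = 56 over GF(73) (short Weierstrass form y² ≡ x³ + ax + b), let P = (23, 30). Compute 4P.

Repeated addition: build up to 4P.
2P: tangent at (23, 30): λ = (3·23² + 6)/(2·30) ≡ 60/60. 60⁻¹ ≡ 28 (mod 73), so λ ≡ 60·28 ≡ 1.
  x = λ² - 23 - 23 = 1 - 46 ≡ 28; y = λ·(23 - 28) - 30 ≡ 38. → (28, 38)
3P: (28, 38) + (23, 30). λ = (30 - 38)/(23 - 28) ≡ 65/68 mod 73. 68⁻¹ ≡ 29 (mod 73), so λ ≡ 60.
  x = λ² - 28 - 23 = 3600 - 51 ≡ 45; y = λ·(28 - 45) - 38 ≡ 37. → (45, 37)
4P: (45, 37) + (23, 30). λ = (30 - 37)/(23 - 45) ≡ 66/51 mod 73. 51⁻¹ ≡ 63 (mod 73), so λ ≡ 70.
  x = λ² - 45 - 23 = 4900 - 68 ≡ 14; y = λ·(45 - 14) - 37 ≡ 16. → (14, 16)

(14, 16)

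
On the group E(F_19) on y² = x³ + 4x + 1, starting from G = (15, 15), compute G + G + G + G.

(1, 14)

Repeated addition: build up to 4G.
2G: tangent at (15, 15): λ = (3·15² + 4)/(2·15) ≡ 14/11. 11⁻¹ ≡ 7 (mod 19) since 11·7 = 77 ≡ 1, so λ ≡ 14·7 ≡ 3.
  x = λ² - 15 - 15 = 9 - 30 ≡ 17; y = λ·(15 - 17) - 15 ≡ 17. → (17, 17)
3G: (17, 17) + (15, 15). λ = (15 - 17)/(15 - 17) ≡ 17/17 mod 19. 17⁻¹ ≡ 9 (mod 19), so λ ≡ 1.
  x = λ² - 17 - 15 = 1 - 32 ≡ 7; y = λ·(17 - 7) - 17 ≡ 12. → (7, 12)
4G: (7, 12) + (15, 15). λ = (15 - 12)/(15 - 7) ≡ 3/8 mod 19. 8⁻¹ ≡ 12 (mod 19), so λ ≡ 17.
  x = λ² - 7 - 15 = 289 - 22 ≡ 1; y = λ·(7 - 1) - 12 ≡ 14. → (1, 14)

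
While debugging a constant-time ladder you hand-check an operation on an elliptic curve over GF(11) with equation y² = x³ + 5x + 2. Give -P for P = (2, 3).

-(2, 3) = (2, -3 mod 11) = (2, 8).

(2, 8)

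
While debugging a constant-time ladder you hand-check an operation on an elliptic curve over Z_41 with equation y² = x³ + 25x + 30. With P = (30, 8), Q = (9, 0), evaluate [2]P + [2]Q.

First 2P:
Repeated addition: build up to 2P.
2P: tangent at (30, 8): λ = (3·30² + 25)/(2·8) ≡ 19/16. 16⁻¹ ≡ 18 (mod 41), so λ ≡ 19·18 ≡ 14.
  x = λ² - 30 - 30 = 196 - 60 ≡ 13; y = λ·(30 - 13) - 8 ≡ 25. → (13, 25)
2P = (13, 25).
Next 2Q:
Repeated addition: build up to 2Q.
2Q: (9, 0) + (9, 0): same x and y₁ ≡ -y₂, so the sum is O.
2Q = O.
Finally 2P + 2Q:
(13, 25) + O = (13, 25) (identity).

(13, 25)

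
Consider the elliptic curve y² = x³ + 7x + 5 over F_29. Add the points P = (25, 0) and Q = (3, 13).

(25, 0) + (3, 13). λ = (13 - 0)/(3 - 25) ≡ 13/7 mod 29. 7⁻¹ ≡ 25 (mod 29), so λ ≡ 6.
  x = λ² - 25 - 3 = 36 - 28 ≡ 8; y = λ·(25 - 8) - 0 ≡ 15. → (8, 15)

(8, 15)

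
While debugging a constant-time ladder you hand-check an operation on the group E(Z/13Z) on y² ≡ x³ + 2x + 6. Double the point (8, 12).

tangent at (8, 12): λ = (3·8² + 2)/(2·12) ≡ 12/11. 11⁻¹ ≡ 6 (mod 13) since 11·6 = 66 ≡ 1, so λ ≡ 12·6 ≡ 7.
  x = λ² - 8 - 8 = 49 - 16 ≡ 7; y = λ·(8 - 7) - 12 ≡ 8. → (7, 8)

(7, 8)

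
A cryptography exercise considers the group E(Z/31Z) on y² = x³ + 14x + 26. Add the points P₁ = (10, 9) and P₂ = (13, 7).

(5, 29)

(10, 9) + (13, 7). λ = (7 - 9)/(13 - 10) ≡ 29/3 mod 31. 3⁻¹ ≡ 21 (mod 31) since 3·21 = 63 ≡ 1, so λ ≡ 20.
  x = λ² - 10 - 13 = 400 - 23 ≡ 5; y = λ·(10 - 5) - 9 ≡ 29. → (5, 29)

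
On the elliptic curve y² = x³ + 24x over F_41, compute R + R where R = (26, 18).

tangent at (26, 18): λ = (3·26² + 24)/(2·18) ≡ 2/36. 36⁻¹ ≡ 8 (mod 41), so λ ≡ 2·8 ≡ 16.
  x = λ² - 26 - 26 = 256 - 52 ≡ 40; y = λ·(26 - 40) - 18 ≡ 4. → (40, 4)

(40, 4)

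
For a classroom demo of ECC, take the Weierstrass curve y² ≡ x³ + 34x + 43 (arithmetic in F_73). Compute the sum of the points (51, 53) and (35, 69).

(51, 53) + (35, 69). λ = (69 - 53)/(35 - 51) ≡ 16/57 mod 73. 57⁻¹ ≡ 41 (mod 73) since 57·41 = 2337 ≡ 1, so λ ≡ 72.
  x = λ² - 51 - 35 = 5184 - 86 ≡ 61; y = λ·(51 - 61) - 53 ≡ 30. → (61, 30)

(61, 30)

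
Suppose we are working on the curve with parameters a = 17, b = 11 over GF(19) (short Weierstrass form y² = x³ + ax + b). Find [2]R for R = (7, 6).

tangent at (7, 6): λ = (3·7² + 17)/(2·6) ≡ 12/12. 12⁻¹ ≡ 8 (mod 19) since 12·8 = 96 ≡ 1, so λ ≡ 12·8 ≡ 1.
  x = λ² - 7 - 7 = 1 - 14 ≡ 6; y = λ·(7 - 6) - 6 ≡ 14. → (6, 14)

(6, 14)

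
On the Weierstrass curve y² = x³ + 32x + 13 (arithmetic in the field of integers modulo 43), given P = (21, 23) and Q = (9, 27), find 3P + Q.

First 3P:
Repeated addition: build up to 3P.
2P: tangent at (21, 23): λ = (3·21² + 32)/(2·23) ≡ 22/3. 3⁻¹ ≡ 29 (mod 43), so λ ≡ 22·29 ≡ 36.
  x = λ² - 21 - 21 = 1296 - 42 ≡ 7; y = λ·(21 - 7) - 23 ≡ 8. → (7, 8)
3P: (7, 8) + (21, 23). λ = (23 - 8)/(21 - 7) ≡ 15/14 mod 43. 14⁻¹ ≡ 40 (mod 43), so λ ≡ 41.
  x = λ² - 7 - 21 = 1681 - 28 ≡ 19; y = λ·(7 - 19) - 8 ≡ 16. → (19, 16)
3P = (19, 16).
Finally 3P + Q:
(19, 16) + (9, 27). λ = (27 - 16)/(9 - 19) ≡ 11/33 mod 43. 33⁻¹ ≡ 30 (mod 43) since 33·30 = 990 ≡ 1, so λ ≡ 29.
  x = λ² - 19 - 9 = 841 - 28 ≡ 39; y = λ·(19 - 39) - 16 ≡ 6. → (39, 6)

(39, 6)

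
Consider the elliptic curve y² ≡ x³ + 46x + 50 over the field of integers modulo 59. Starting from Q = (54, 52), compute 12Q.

Double-and-add on 12 = (1100)₂. Start with Q = (54, 52) for the leading 1-bit.
double: tangent at (54, 52): λ = (3·54² + 46)/(2·52) ≡ 3/45. 45⁻¹ ≡ 21 (mod 59) since 45·21 = 945 ≡ 1, so λ ≡ 3·21 ≡ 4.
  x = λ² - 54 - 54 = 16 - 108 ≡ 26; y = λ·(54 - 26) - 52 ≡ 1. → (26, 1)
add Q: (26, 1) + (54, 52). λ = (52 - 1)/(54 - 26) ≡ 51/28 mod 59. 28⁻¹ ≡ 19 (mod 59) since 28·19 = 532 ≡ 1, so λ ≡ 25.
  x = λ² - 26 - 54 = 625 - 80 ≡ 14; y = λ·(26 - 14) - 1 ≡ 4. → (14, 4)
double: tangent at (14, 4): λ = (3·14² + 46)/(2·4) ≡ 44/8. 8⁻¹ ≡ 37 (mod 59), so λ ≡ 44·37 ≡ 35.
  x = λ² - 14 - 14 = 1225 - 28 ≡ 17; y = λ·(14 - 17) - 4 ≡ 9. → (17, 9)
double: tangent at (17, 9): λ = (3·17² + 46)/(2·9) ≡ 28/18. 18⁻¹ ≡ 23 (mod 59), so λ ≡ 28·23 ≡ 54.
  x = λ² - 17 - 17 = 2916 - 34 ≡ 50; y = λ·(17 - 50) - 9 ≡ 38. → (50, 38)

(50, 38)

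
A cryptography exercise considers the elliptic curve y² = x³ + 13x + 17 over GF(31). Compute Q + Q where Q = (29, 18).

tangent at (29, 18): λ = (3·29² + 13)/(2·18) ≡ 25/5. 5⁻¹ ≡ 25 (mod 31), so λ ≡ 25·25 ≡ 5.
  x = λ² - 29 - 29 = 25 - 58 ≡ 29; y = λ·(29 - 29) - 18 ≡ 13. → (29, 13)

(29, 13)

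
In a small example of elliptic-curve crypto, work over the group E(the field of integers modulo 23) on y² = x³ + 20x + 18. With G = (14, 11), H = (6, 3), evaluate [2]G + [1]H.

(0, 15)

First 2G:
Repeated addition: build up to 2G.
2G: tangent at (14, 11): λ = (3·14² + 20)/(2·11) ≡ 10/22. 22⁻¹ ≡ 22 (mod 23) since 22·22 = 484 ≡ 1, so λ ≡ 10·22 ≡ 13.
  x = λ² - 14 - 14 = 169 - 28 ≡ 3; y = λ·(14 - 3) - 11 ≡ 17. → (3, 17)
2G = (3, 17).
Finally 2G + H:
(3, 17) + (6, 3). λ = (3 - 17)/(6 - 3) ≡ 9/3 mod 23. 3⁻¹ ≡ 8 (mod 23) since 3·8 = 24 ≡ 1, so λ ≡ 3.
  x = λ² - 3 - 6 = 9 - 9 ≡ 0; y = λ·(3 - 0) - 17 ≡ 15. → (0, 15)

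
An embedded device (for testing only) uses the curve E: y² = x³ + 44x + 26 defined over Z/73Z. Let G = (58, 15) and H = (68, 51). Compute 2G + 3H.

(68, 22)

First 2G:
Repeated addition: build up to 2G.
2G: tangent at (58, 15): λ = (3·58² + 44)/(2·15) ≡ 62/30. 30⁻¹ ≡ 56 (mod 73), so λ ≡ 62·56 ≡ 41.
  x = λ² - 58 - 58 = 1681 - 116 ≡ 32; y = λ·(58 - 32) - 15 ≡ 29. → (32, 29)
2G = (32, 29).
Next 3H:
Repeated addition: build up to 3H.
2H: tangent at (68, 51): λ = (3·68² + 44)/(2·51) ≡ 46/29. 29⁻¹ ≡ 68 (mod 73), so λ ≡ 46·68 ≡ 62.
  x = λ² - 68 - 68 = 3844 - 136 ≡ 58; y = λ·(68 - 58) - 51 ≡ 58. → (58, 58)
3H: (58, 58) + (68, 51). λ = (51 - 58)/(68 - 58) ≡ 66/10 mod 73. 10⁻¹ ≡ 22 (mod 73), so λ ≡ 65.
  x = λ² - 58 - 68 = 4225 - 126 ≡ 11; y = λ·(58 - 11) - 58 ≡ 4. → (11, 4)
3H = (11, 4).
Finally 2G + 3H:
(32, 29) + (11, 4). λ = (4 - 29)/(11 - 32) ≡ 48/52 mod 73. 52⁻¹ ≡ 66 (mod 73), so λ ≡ 29.
  x = λ² - 32 - 11 = 841 - 43 ≡ 68; y = λ·(32 - 68) - 29 ≡ 22. → (68, 22)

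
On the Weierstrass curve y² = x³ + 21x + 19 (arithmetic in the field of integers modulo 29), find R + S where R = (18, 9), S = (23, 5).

(18, 9) + (23, 5). λ = (5 - 9)/(23 - 18) ≡ 25/5 mod 29. 5⁻¹ ≡ 6 (mod 29) since 5·6 = 30 ≡ 1, so λ ≡ 5.
  x = λ² - 18 - 23 = 25 - 41 ≡ 13; y = λ·(18 - 13) - 9 ≡ 16. → (13, 16)

(13, 16)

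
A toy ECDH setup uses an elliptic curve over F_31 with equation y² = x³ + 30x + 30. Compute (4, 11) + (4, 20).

The two points share x = 4 and their y-coordinates satisfy 11 + 20 ≡ 0 (mod 31), so they are inverses. Their sum is ∞.

O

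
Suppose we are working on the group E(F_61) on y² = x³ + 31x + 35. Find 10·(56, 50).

Write G = (56, 50).
Double-and-add on 10 = (1010)₂. Start with G = (56, 50) for the leading 1-bit.
double: tangent at (56, 50): λ = (3·56² + 31)/(2·50) ≡ 45/39. 39⁻¹ ≡ 36 (mod 61), so λ ≡ 45·36 ≡ 34.
  x = λ² - 56 - 56 = 1156 - 112 ≡ 7; y = λ·(56 - 7) - 50 ≡ 30. → (7, 30)
double: tangent at (7, 30): λ = (3·7² + 31)/(2·30) ≡ 56/60. 60⁻¹ ≡ 60 (mod 61) since 60·60 = 3600 ≡ 1, so λ ≡ 56·60 ≡ 5.
  x = λ² - 7 - 7 = 25 - 14 ≡ 11; y = λ·(7 - 11) - 30 ≡ 11. → (11, 11)
add G: (11, 11) + (56, 50). λ = (50 - 11)/(56 - 11) ≡ 39/45 mod 61. 45⁻¹ ≡ 19 (mod 61), so λ ≡ 9.
  x = λ² - 11 - 56 = 81 - 67 ≡ 14; y = λ·(11 - 14) - 11 ≡ 23. → (14, 23)
double: tangent at (14, 23): λ = (3·14² + 31)/(2·23) ≡ 9/46. 46⁻¹ ≡ 4 (mod 61) since 46·4 = 184 ≡ 1, so λ ≡ 9·4 ≡ 36.
  x = λ² - 14 - 14 = 1296 - 28 ≡ 48; y = λ·(14 - 48) - 23 ≡ 34. → (48, 34)

(48, 34)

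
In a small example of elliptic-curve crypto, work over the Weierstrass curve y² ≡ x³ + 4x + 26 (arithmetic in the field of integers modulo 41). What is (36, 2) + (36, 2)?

(8, 18)

tangent at (36, 2): λ = (3·36² + 4)/(2·2) ≡ 38/4. 4⁻¹ ≡ 31 (mod 41) since 4·31 = 124 ≡ 1, so λ ≡ 38·31 ≡ 30.
  x = λ² - 36 - 36 = 900 - 72 ≡ 8; y = λ·(36 - 8) - 2 ≡ 18. → (8, 18)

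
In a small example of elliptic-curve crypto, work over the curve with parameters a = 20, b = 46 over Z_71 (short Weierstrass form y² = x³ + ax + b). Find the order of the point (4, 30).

2P: tangent at (4, 30): λ = (3·4² + 20)/(2·30) ≡ 68/60. 60⁻¹ ≡ 58 (mod 71), so λ ≡ 68·58 ≡ 39.
  x = λ² - 4 - 4 = 1521 - 8 ≡ 22; y = λ·(4 - 22) - 30 ≡ 49. → (22, 49)
3P: (22, 49) + (4, 30). λ = (30 - 49)/(4 - 22) ≡ 52/53 mod 71. 53⁻¹ ≡ 67 (mod 71), so λ ≡ 5.
  x = λ² - 22 - 4 = 25 - 26 ≡ 70; y = λ·(22 - 70) - 49 ≡ 66. → (70, 66)
4P: (70, 66) + (4, 30). λ = (30 - 66)/(4 - 70) ≡ 35/5 mod 71. 5⁻¹ ≡ 57 (mod 71), so λ ≡ 7.
  x = λ² - 70 - 4 = 49 - 74 ≡ 46; y = λ·(70 - 46) - 66 ≡ 31. → (46, 31)
5P: (46, 31) + (4, 30). λ = (30 - 31)/(4 - 46) ≡ 70/29 mod 71. 29⁻¹ ≡ 49 (mod 71), so λ ≡ 22.
  x = λ² - 46 - 4 = 484 - 50 ≡ 8; y = λ·(46 - 8) - 31 ≡ 24. → (8, 24)
6P: (8, 24) + (4, 30). λ = (30 - 24)/(4 - 8) ≡ 6/67 mod 71. 67⁻¹ ≡ 53 (mod 71) since 67·53 = 3551 ≡ 1, so λ ≡ 34.
  x = λ² - 8 - 4 = 1156 - 12 ≡ 8; y = λ·(8 - 8) - 24 ≡ 47. → (8, 47)
7P: (8, 47) + (4, 30). λ = (30 - 47)/(4 - 8) ≡ 54/67 mod 71. 67⁻¹ ≡ 53 (mod 71), so λ ≡ 22.
  x = λ² - 8 - 4 = 484 - 12 ≡ 46; y = λ·(8 - 46) - 47 ≡ 40. → (46, 40)
8P: (46, 40) + (4, 30). λ = (30 - 40)/(4 - 46) ≡ 61/29 mod 71. 29⁻¹ ≡ 49 (mod 71) since 29·49 = 1421 ≡ 1, so λ ≡ 7.
  x = λ² - 46 - 4 = 49 - 50 ≡ 70; y = λ·(46 - 70) - 40 ≡ 5. → (70, 5)
9P: (70, 5) + (4, 30). λ = (30 - 5)/(4 - 70) ≡ 25/5 mod 71. 5⁻¹ ≡ 57 (mod 71) since 5·57 = 285 ≡ 1, so λ ≡ 5.
  x = λ² - 70 - 4 = 25 - 74 ≡ 22; y = λ·(70 - 22) - 5 ≡ 22. → (22, 22)
10P: (22, 22) + (4, 30). λ = (30 - 22)/(4 - 22) ≡ 8/53 mod 71. 53⁻¹ ≡ 67 (mod 71) since 53·67 = 3551 ≡ 1, so λ ≡ 39.
  x = λ² - 22 - 4 = 1521 - 26 ≡ 4; y = λ·(22 - 4) - 22 ≡ 41. → (4, 41)
11P: (4, 41) + (4, 30): same x and y₁ ≡ -y₂, so the sum is 𝒪.
11P = 𝒪, so the order is 11.

11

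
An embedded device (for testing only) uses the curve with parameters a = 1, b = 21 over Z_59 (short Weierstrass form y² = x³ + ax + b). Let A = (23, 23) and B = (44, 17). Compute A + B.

(23, 23) + (44, 17). λ = (17 - 23)/(44 - 23) ≡ 53/21 mod 59. 21⁻¹ ≡ 45 (mod 59) since 21·45 = 945 ≡ 1, so λ ≡ 25.
  x = λ² - 23 - 44 = 625 - 67 ≡ 27; y = λ·(23 - 27) - 23 ≡ 54. → (27, 54)

(27, 54)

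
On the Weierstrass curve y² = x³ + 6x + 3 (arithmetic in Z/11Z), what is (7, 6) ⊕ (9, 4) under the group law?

(7, 6) + (9, 4). λ = (4 - 6)/(9 - 7) ≡ 9/2 mod 11. 2⁻¹ ≡ 6 (mod 11) since 2·6 = 12 ≡ 1, so λ ≡ 10.
  x = λ² - 7 - 9 = 100 - 16 ≡ 7; y = λ·(7 - 7) - 6 ≡ 5. → (7, 5)

(7, 5)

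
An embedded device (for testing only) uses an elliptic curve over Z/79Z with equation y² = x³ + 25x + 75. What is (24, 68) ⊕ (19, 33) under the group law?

(24, 68) + (19, 33). λ = (33 - 68)/(19 - 24) ≡ 44/74 mod 79. 74⁻¹ ≡ 63 (mod 79), so λ ≡ 7.
  x = λ² - 24 - 19 = 49 - 43 ≡ 6; y = λ·(24 - 6) - 68 ≡ 58. → (6, 58)

(6, 58)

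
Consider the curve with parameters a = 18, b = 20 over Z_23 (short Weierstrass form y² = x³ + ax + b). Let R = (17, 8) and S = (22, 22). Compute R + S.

(13, 17)

(17, 8) + (22, 22). λ = (22 - 8)/(22 - 17) ≡ 14/5 mod 23. 5⁻¹ ≡ 14 (mod 23), so λ ≡ 12.
  x = λ² - 17 - 22 = 144 - 39 ≡ 13; y = λ·(17 - 13) - 8 ≡ 17. → (13, 17)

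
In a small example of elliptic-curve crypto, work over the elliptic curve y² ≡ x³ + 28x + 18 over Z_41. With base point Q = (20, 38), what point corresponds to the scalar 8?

(25, 5)

Repeated addition: build up to 8Q.
2Q: tangent at (20, 38): λ = (3·20² + 28)/(2·38) ≡ 39/35. 35⁻¹ ≡ 34 (mod 41), so λ ≡ 39·34 ≡ 14.
  x = λ² - 20 - 20 = 196 - 40 ≡ 33; y = λ·(20 - 33) - 38 ≡ 26. → (33, 26)
3Q: (33, 26) + (20, 38). λ = (38 - 26)/(20 - 33) ≡ 12/28 mod 41. 28⁻¹ ≡ 22 (mod 41), so λ ≡ 18.
  x = λ² - 33 - 20 = 324 - 53 ≡ 25; y = λ·(33 - 25) - 26 ≡ 36. → (25, 36)
4Q: (25, 36) + (20, 38). λ = (38 - 36)/(20 - 25) ≡ 2/36 mod 41. 36⁻¹ ≡ 8 (mod 41), so λ ≡ 16.
  x = λ² - 25 - 20 = 256 - 45 ≡ 6; y = λ·(25 - 6) - 36 ≡ 22. → (6, 22)
5Q: (6, 22) + (20, 38). λ = (38 - 22)/(20 - 6) ≡ 16/14 mod 41. 14⁻¹ ≡ 3 (mod 41), so λ ≡ 7.
  x = λ² - 6 - 20 = 49 - 26 ≡ 23; y = λ·(6 - 23) - 22 ≡ 23. → (23, 23)
6Q: (23, 23) + (20, 38). λ = (38 - 23)/(20 - 23) ≡ 15/38 mod 41. 38⁻¹ ≡ 27 (mod 41) since 38·27 = 1026 ≡ 1, so λ ≡ 36.
  x = λ² - 23 - 20 = 1296 - 43 ≡ 23; y = λ·(23 - 23) - 23 ≡ 18. → (23, 18)
7Q: (23, 18) + (20, 38). λ = (38 - 18)/(20 - 23) ≡ 20/38 mod 41. 38⁻¹ ≡ 27 (mod 41), so λ ≡ 7.
  x = λ² - 23 - 20 = 49 - 43 ≡ 6; y = λ·(23 - 6) - 18 ≡ 19. → (6, 19)
8Q: (6, 19) + (20, 38). λ = (38 - 19)/(20 - 6) ≡ 19/14 mod 41. 14⁻¹ ≡ 3 (mod 41) since 14·3 = 42 ≡ 1, so λ ≡ 16.
  x = λ² - 6 - 20 = 256 - 26 ≡ 25; y = λ·(6 - 25) - 19 ≡ 5. → (25, 5)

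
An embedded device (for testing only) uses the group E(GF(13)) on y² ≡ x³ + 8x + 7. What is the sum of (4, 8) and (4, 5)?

O

The two points share x = 4 and their y-coordinates satisfy 8 + 5 ≡ 0 (mod 13), so they are inverses. Their sum is 𝒪.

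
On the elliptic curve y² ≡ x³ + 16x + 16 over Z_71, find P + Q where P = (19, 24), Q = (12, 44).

(19, 24) + (12, 44). λ = (44 - 24)/(12 - 19) ≡ 20/64 mod 71. 64⁻¹ ≡ 10 (mod 71) since 64·10 = 640 ≡ 1, so λ ≡ 58.
  x = λ² - 19 - 12 = 3364 - 31 ≡ 67; y = λ·(19 - 67) - 24 ≡ 32. → (67, 32)

(67, 32)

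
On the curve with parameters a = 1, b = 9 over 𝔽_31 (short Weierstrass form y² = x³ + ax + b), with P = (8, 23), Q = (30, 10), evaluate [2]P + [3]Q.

(30, 21)

First 2P:
Repeated addition: build up to 2P.
2P: tangent at (8, 23): λ = (3·8² + 1)/(2·23) ≡ 7/15. 15⁻¹ ≡ 29 (mod 31), so λ ≡ 7·29 ≡ 17.
  x = λ² - 8 - 8 = 289 - 16 ≡ 25; y = λ·(8 - 25) - 23 ≡ 29. → (25, 29)
2P = (25, 29).
Next 3Q:
Repeated addition: build up to 3Q.
2Q: tangent at (30, 10): λ = (3·30² + 1)/(2·10) ≡ 4/20. 20⁻¹ ≡ 14 (mod 31), so λ ≡ 4·14 ≡ 25.
  x = λ² - 30 - 30 = 625 - 60 ≡ 7; y = λ·(30 - 7) - 10 ≡ 7. → (7, 7)
3Q: (7, 7) + (30, 10). λ = (10 - 7)/(30 - 7) ≡ 3/23 mod 31. 23⁻¹ ≡ 27 (mod 31) since 23·27 = 621 ≡ 1, so λ ≡ 19.
  x = λ² - 7 - 30 = 361 - 37 ≡ 14; y = λ·(7 - 14) - 7 ≡ 15. → (14, 15)
3Q = (14, 15).
Finally 2P + 3Q:
(25, 29) + (14, 15). λ = (15 - 29)/(14 - 25) ≡ 17/20 mod 31. 20⁻¹ ≡ 14 (mod 31), so λ ≡ 21.
  x = λ² - 25 - 14 = 441 - 39 ≡ 30; y = λ·(25 - 30) - 29 ≡ 21. → (30, 21)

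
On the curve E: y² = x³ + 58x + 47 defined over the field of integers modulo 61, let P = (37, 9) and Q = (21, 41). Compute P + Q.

(7, 53)

(37, 9) + (21, 41). λ = (41 - 9)/(21 - 37) ≡ 32/45 mod 61. 45⁻¹ ≡ 19 (mod 61) since 45·19 = 855 ≡ 1, so λ ≡ 59.
  x = λ² - 37 - 21 = 3481 - 58 ≡ 7; y = λ·(37 - 7) - 9 ≡ 53. → (7, 53)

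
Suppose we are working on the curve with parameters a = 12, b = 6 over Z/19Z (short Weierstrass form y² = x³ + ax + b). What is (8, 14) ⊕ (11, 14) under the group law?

(8, 14) + (11, 14). λ = (14 - 14)/(11 - 8) ≡ 0/3 mod 19. 3⁻¹ ≡ 13 (mod 19) since 3·13 = 39 ≡ 1, so λ ≡ 0.
  x = λ² - 8 - 11 = 0 - 19 ≡ 0; y = λ·(8 - 0) - 14 ≡ 5. → (0, 5)

(0, 5)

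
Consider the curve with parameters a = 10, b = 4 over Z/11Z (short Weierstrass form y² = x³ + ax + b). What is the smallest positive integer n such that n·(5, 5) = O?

2P: tangent at (5, 5): λ = (3·5² + 10)/(2·5) ≡ 8/10. 10⁻¹ ≡ 10 (mod 11) since 10·10 = 100 ≡ 1, so λ ≡ 8·10 ≡ 3.
  x = λ² - 5 - 5 = 9 - 10 ≡ 10; y = λ·(5 - 10) - 5 ≡ 2. → (10, 2)
3P: (10, 2) + (5, 5). λ = (5 - 2)/(5 - 10) ≡ 3/6 mod 11. 6⁻¹ ≡ 2 (mod 11) since 6·2 = 12 ≡ 1, so λ ≡ 6.
  x = λ² - 10 - 5 = 36 - 15 ≡ 10; y = λ·(10 - 10) - 2 ≡ 9. → (10, 9)
4P: (10, 9) + (5, 5). λ = (5 - 9)/(5 - 10) ≡ 7/6 mod 11. 6⁻¹ ≡ 2 (mod 11) since 6·2 = 12 ≡ 1, so λ ≡ 3.
  x = λ² - 10 - 5 = 9 - 15 ≡ 5; y = λ·(10 - 5) - 9 ≡ 6. → (5, 6)
5P: (5, 6) + (5, 5): same x and y₁ ≡ -y₂, so the sum is O.
5P = O, so the order is 5.

5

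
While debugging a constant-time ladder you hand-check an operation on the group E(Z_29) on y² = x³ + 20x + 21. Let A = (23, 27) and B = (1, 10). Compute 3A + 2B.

First 3A:
Repeated addition: build up to 3A.
2A: tangent at (23, 27): λ = (3·23² + 20)/(2·27) ≡ 12/25. 25⁻¹ ≡ 7 (mod 29) since 25·7 = 175 ≡ 1, so λ ≡ 12·7 ≡ 26.
  x = λ² - 23 - 23 = 676 - 46 ≡ 21; y = λ·(23 - 21) - 27 ≡ 25. → (21, 25)
3A: (21, 25) + (23, 27). λ = (27 - 25)/(23 - 21) ≡ 2/2 mod 29. 2⁻¹ ≡ 15 (mod 29), so λ ≡ 1.
  x = λ² - 21 - 23 = 1 - 44 ≡ 15; y = λ·(21 - 15) - 25 ≡ 10. → (15, 10)
3A = (15, 10).
Next 2B:
Repeated addition: build up to 2B.
2B: tangent at (1, 10): λ = (3·1² + 20)/(2·10) ≡ 23/20. 20⁻¹ ≡ 16 (mod 29), so λ ≡ 23·16 ≡ 20.
  x = λ² - 1 - 1 = 400 - 2 ≡ 21; y = λ·(1 - 21) - 10 ≡ 25. → (21, 25)
2B = (21, 25).
Finally 3A + 2B:
(15, 10) + (21, 25). λ = (25 - 10)/(21 - 15) ≡ 15/6 mod 29. 6⁻¹ ≡ 5 (mod 29), so λ ≡ 17.
  x = λ² - 15 - 21 = 289 - 36 ≡ 21; y = λ·(15 - 21) - 10 ≡ 4. → (21, 4)

(21, 4)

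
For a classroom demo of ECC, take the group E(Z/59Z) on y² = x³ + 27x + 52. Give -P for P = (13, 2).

(13, 57)

-(13, 2) = (13, -2 mod 59) = (13, 57).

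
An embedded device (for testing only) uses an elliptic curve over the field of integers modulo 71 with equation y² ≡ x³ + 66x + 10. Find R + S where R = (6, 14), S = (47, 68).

(6, 14) + (47, 68). λ = (68 - 14)/(47 - 6) ≡ 54/41 mod 71. 41⁻¹ ≡ 26 (mod 71), so λ ≡ 55.
  x = λ² - 6 - 47 = 3025 - 53 ≡ 61; y = λ·(6 - 61) - 14 ≡ 14. → (61, 14)

(61, 14)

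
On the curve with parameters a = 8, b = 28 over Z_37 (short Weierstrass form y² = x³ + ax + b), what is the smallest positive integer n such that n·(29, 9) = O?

2P: tangent at (29, 9): λ = (3·29² + 8)/(2·9) ≡ 15/18. 18⁻¹ ≡ 35 (mod 37) since 18·35 = 630 ≡ 1, so λ ≡ 15·35 ≡ 7.
  x = λ² - 29 - 29 = 49 - 58 ≡ 28; y = λ·(29 - 28) - 9 ≡ 35. → (28, 35)
3P: (28, 35) + (29, 9). λ = (9 - 35)/(29 - 28) ≡ 11/1 mod 37. 1⁻¹ ≡ 1 (mod 37), so λ ≡ 11.
  x = λ² - 28 - 29 = 121 - 57 ≡ 27; y = λ·(28 - 27) - 35 ≡ 13. → (27, 13)
4P: (27, 13) + (29, 9). λ = (9 - 13)/(29 - 27) ≡ 33/2 mod 37. 2⁻¹ ≡ 19 (mod 37) since 2·19 = 38 ≡ 1, so λ ≡ 35.
  x = λ² - 27 - 29 = 1225 - 56 ≡ 22; y = λ·(27 - 22) - 13 ≡ 14. → (22, 14)
5P: (22, 14) + (29, 9). λ = (9 - 14)/(29 - 22) ≡ 32/7 mod 37. 7⁻¹ ≡ 16 (mod 37), so λ ≡ 31.
  x = λ² - 22 - 29 = 961 - 51 ≡ 22; y = λ·(22 - 22) - 14 ≡ 23. → (22, 23)
6P: (22, 23) + (29, 9). λ = (9 - 23)/(29 - 22) ≡ 23/7 mod 37. 7⁻¹ ≡ 16 (mod 37), so λ ≡ 35.
  x = λ² - 22 - 29 = 1225 - 51 ≡ 27; y = λ·(22 - 27) - 23 ≡ 24. → (27, 24)
7P: (27, 24) + (29, 9). λ = (9 - 24)/(29 - 27) ≡ 22/2 mod 37. 2⁻¹ ≡ 19 (mod 37) since 2·19 = 38 ≡ 1, so λ ≡ 11.
  x = λ² - 27 - 29 = 121 - 56 ≡ 28; y = λ·(27 - 28) - 24 ≡ 2. → (28, 2)
8P: (28, 2) + (29, 9). λ = (9 - 2)/(29 - 28) ≡ 7/1 mod 37. 1⁻¹ ≡ 1 (mod 37), so λ ≡ 7.
  x = λ² - 28 - 29 = 49 - 57 ≡ 29; y = λ·(28 - 29) - 2 ≡ 28. → (29, 28)
9P: (29, 28) + (29, 9): same x and y₁ ≡ -y₂, so the sum is O.
9P = O, so the order is 9.

9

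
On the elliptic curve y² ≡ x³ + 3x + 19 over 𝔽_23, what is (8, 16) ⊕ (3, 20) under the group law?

(20, 12)

(8, 16) + (3, 20). λ = (20 - 16)/(3 - 8) ≡ 4/18 mod 23. 18⁻¹ ≡ 9 (mod 23), so λ ≡ 13.
  x = λ² - 8 - 3 = 169 - 11 ≡ 20; y = λ·(8 - 20) - 16 ≡ 12. → (20, 12)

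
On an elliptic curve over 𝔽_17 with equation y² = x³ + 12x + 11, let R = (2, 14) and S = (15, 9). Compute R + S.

(9, 7)

(2, 14) + (15, 9). λ = (9 - 14)/(15 - 2) ≡ 12/13 mod 17. 13⁻¹ ≡ 4 (mod 17), so λ ≡ 14.
  x = λ² - 2 - 15 = 196 - 17 ≡ 9; y = λ·(2 - 9) - 14 ≡ 7. → (9, 7)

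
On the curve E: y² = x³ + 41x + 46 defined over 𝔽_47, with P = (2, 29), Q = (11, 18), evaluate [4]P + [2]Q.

First 4P:
Repeated addition: build up to 4P.
2P: tangent at (2, 29): λ = (3·2² + 41)/(2·29) ≡ 6/11. 11⁻¹ ≡ 30 (mod 47) since 11·30 = 330 ≡ 1, so λ ≡ 6·30 ≡ 39.
  x = λ² - 2 - 2 = 1521 - 4 ≡ 13; y = λ·(2 - 13) - 29 ≡ 12. → (13, 12)
3P: (13, 12) + (2, 29). λ = (29 - 12)/(2 - 13) ≡ 17/36 mod 47. 36⁻¹ ≡ 17 (mod 47), so λ ≡ 7.
  x = λ² - 13 - 2 = 49 - 15 ≡ 34; y = λ·(13 - 34) - 12 ≡ 29. → (34, 29)
4P: (34, 29) + (2, 29). λ = (29 - 29)/(2 - 34) ≡ 0/15 mod 47. 15⁻¹ ≡ 22 (mod 47), so λ ≡ 0.
  x = λ² - 34 - 2 = 0 - 36 ≡ 11; y = λ·(34 - 11) - 29 ≡ 18. → (11, 18)
4P = (11, 18).
Next 2Q:
Repeated addition: build up to 2Q.
2Q: tangent at (11, 18): λ = (3·11² + 41)/(2·18) ≡ 28/36. 36⁻¹ ≡ 17 (mod 47) since 36·17 = 612 ≡ 1, so λ ≡ 28·17 ≡ 6.
  x = λ² - 11 - 11 = 36 - 22 ≡ 14; y = λ·(11 - 14) - 18 ≡ 11. → (14, 11)
2Q = (14, 11).
Finally 4P + 2Q:
(11, 18) + (14, 11). λ = (11 - 18)/(14 - 11) ≡ 40/3 mod 47. 3⁻¹ ≡ 16 (mod 47), so λ ≡ 29.
  x = λ² - 11 - 14 = 841 - 25 ≡ 17; y = λ·(11 - 17) - 18 ≡ 43. → (17, 43)

(17, 43)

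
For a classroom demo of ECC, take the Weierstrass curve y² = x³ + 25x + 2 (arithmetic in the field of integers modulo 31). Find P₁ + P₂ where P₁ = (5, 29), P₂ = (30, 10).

(0, 23)

(5, 29) + (30, 10). λ = (10 - 29)/(30 - 5) ≡ 12/25 mod 31. 25⁻¹ ≡ 5 (mod 31), so λ ≡ 29.
  x = λ² - 5 - 30 = 841 - 35 ≡ 0; y = λ·(5 - 0) - 29 ≡ 23. → (0, 23)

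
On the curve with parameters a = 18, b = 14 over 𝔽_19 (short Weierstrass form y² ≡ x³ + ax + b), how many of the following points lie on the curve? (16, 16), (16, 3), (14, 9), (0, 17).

2

(16, 16): 16² ≡ 9, rhs ≡ 9 → on.
(16, 3): 3² ≡ 9, rhs ≡ 9 → on.
(14, 9): 9² ≡ 5, rhs ≡ 8 → off.
(0, 17): 17² ≡ 4, rhs ≡ 14 → off.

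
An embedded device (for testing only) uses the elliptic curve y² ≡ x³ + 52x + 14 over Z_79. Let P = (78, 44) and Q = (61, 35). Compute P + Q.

(78, 44) + (61, 35). λ = (35 - 44)/(61 - 78) ≡ 70/62 mod 79. 62⁻¹ ≡ 65 (mod 79) since 62·65 = 4030 ≡ 1, so λ ≡ 47.
  x = λ² - 78 - 61 = 2209 - 139 ≡ 16; y = λ·(78 - 16) - 44 ≡ 26. → (16, 26)

(16, 26)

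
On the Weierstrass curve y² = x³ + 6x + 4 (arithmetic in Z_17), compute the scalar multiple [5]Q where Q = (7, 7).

(12, 11)

Double-and-add on 5 = (101)₂. Start with Q = (7, 7) for the leading 1-bit.
double: tangent at (7, 7): λ = (3·7² + 6)/(2·7) ≡ 0/14. 14⁻¹ ≡ 11 (mod 17), so λ ≡ 0·11 ≡ 0.
  x = λ² - 7 - 7 = 0 - 14 ≡ 3; y = λ·(7 - 3) - 7 ≡ 10. → (3, 10)
double: tangent at (3, 10): λ = (3·3² + 6)/(2·10) ≡ 16/3. 3⁻¹ ≡ 6 (mod 17), so λ ≡ 16·6 ≡ 11.
  x = λ² - 3 - 3 = 121 - 6 ≡ 13; y = λ·(3 - 13) - 10 ≡ 16. → (13, 16)
add Q: (13, 16) + (7, 7). λ = (7 - 16)/(7 - 13) ≡ 8/11 mod 17. 11⁻¹ ≡ 14 (mod 17), so λ ≡ 10.
  x = λ² - 13 - 7 = 100 - 20 ≡ 12; y = λ·(13 - 12) - 16 ≡ 11. → (12, 11)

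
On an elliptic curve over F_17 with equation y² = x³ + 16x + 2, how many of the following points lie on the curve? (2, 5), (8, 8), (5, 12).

2

(2, 5): 5² ≡ 8, rhs ≡ 8 → on.
(8, 8): 8² ≡ 13, rhs ≡ 13 → on.
(5, 12): 12² ≡ 8, rhs ≡ 3 → off.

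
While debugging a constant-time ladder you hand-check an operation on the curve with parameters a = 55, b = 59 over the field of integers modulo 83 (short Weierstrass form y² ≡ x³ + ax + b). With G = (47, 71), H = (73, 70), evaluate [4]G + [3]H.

First 4G:
Double-and-add on 4 = (100)₂. Start with G = (47, 71) for the leading 1-bit.
double: tangent at (47, 71): λ = (3·47² + 55)/(2·71) ≡ 42/59. 59⁻¹ ≡ 38 (mod 83), so λ ≡ 42·38 ≡ 19.
  x = λ² - 47 - 47 = 361 - 94 ≡ 18; y = λ·(47 - 18) - 71 ≡ 65. → (18, 65)
double: tangent at (18, 65): λ = (3·18² + 55)/(2·65) ≡ 31/47. 47⁻¹ ≡ 53 (mod 83), so λ ≡ 31·53 ≡ 66.
  x = λ² - 18 - 18 = 4356 - 36 ≡ 4; y = λ·(18 - 4) - 65 ≡ 29. → (4, 29)
4G = (4, 29).
Next 3H:
Repeated addition: build up to 3H.
2H: tangent at (73, 70): λ = (3·73² + 55)/(2·70) ≡ 23/57. 57⁻¹ ≡ 67 (mod 83) since 57·67 = 3819 ≡ 1, so λ ≡ 23·67 ≡ 47.
  x = λ² - 73 - 73 = 2209 - 146 ≡ 71; y = λ·(73 - 71) - 70 ≡ 24. → (71, 24)
3H: (71, 24) + (73, 70). λ = (70 - 24)/(73 - 71) ≡ 46/2 mod 83. 2⁻¹ ≡ 42 (mod 83) since 2·42 = 84 ≡ 1, so λ ≡ 23.
  x = λ² - 71 - 73 = 529 - 144 ≡ 53; y = λ·(71 - 53) - 24 ≡ 58. → (53, 58)
3H = (53, 58).
Finally 4G + 3H:
(4, 29) + (53, 58). λ = (58 - 29)/(53 - 4) ≡ 29/49 mod 83. 49⁻¹ ≡ 61 (mod 83) since 49·61 = 2989 ≡ 1, so λ ≡ 26.
  x = λ² - 4 - 53 = 676 - 57 ≡ 38; y = λ·(4 - 38) - 29 ≡ 0. → (38, 0)

(38, 0)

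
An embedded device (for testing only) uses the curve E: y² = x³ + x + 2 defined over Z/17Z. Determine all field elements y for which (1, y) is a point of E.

2, 15

x³ + 1x + 2 = 4 ≡ 4 (mod 17).
Square roots of 4 mod 17: 2 and 15 (since 2² = 4 ≡ 4).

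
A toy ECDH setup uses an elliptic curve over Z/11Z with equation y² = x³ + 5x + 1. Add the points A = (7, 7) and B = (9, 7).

(6, 4)

(7, 7) + (9, 7). λ = (7 - 7)/(9 - 7) ≡ 0/2 mod 11. 2⁻¹ ≡ 6 (mod 11) since 2·6 = 12 ≡ 1, so λ ≡ 0.
  x = λ² - 7 - 9 = 0 - 16 ≡ 6; y = λ·(7 - 6) - 7 ≡ 4. → (6, 4)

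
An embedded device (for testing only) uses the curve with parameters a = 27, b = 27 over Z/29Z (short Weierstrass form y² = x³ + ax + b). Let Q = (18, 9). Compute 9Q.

(19, 27)

Double-and-add on 9 = (1001)₂. Start with Q = (18, 9) for the leading 1-bit.
double: tangent at (18, 9): λ = (3·18² + 27)/(2·9) ≡ 13/18. 18⁻¹ ≡ 21 (mod 29), so λ ≡ 13·21 ≡ 12.
  x = λ² - 18 - 18 = 144 - 36 ≡ 21; y = λ·(18 - 21) - 9 ≡ 13. → (21, 13)
double: tangent at (21, 13): λ = (3·21² + 27)/(2·13) ≡ 16/26. 26⁻¹ ≡ 19 (mod 29), so λ ≡ 16·19 ≡ 14.
  x = λ² - 21 - 21 = 196 - 42 ≡ 9; y = λ·(21 - 9) - 13 ≡ 10. → (9, 10)
double: tangent at (9, 10): λ = (3·9² + 27)/(2·10) ≡ 9/20. 20⁻¹ ≡ 16 (mod 29), so λ ≡ 9·16 ≡ 28.
  x = λ² - 9 - 9 = 784 - 18 ≡ 12; y = λ·(9 - 12) - 10 ≡ 22. → (12, 22)
add Q: (12, 22) + (18, 9). λ = (9 - 22)/(18 - 12) ≡ 16/6 mod 29. 6⁻¹ ≡ 5 (mod 29) since 6·5 = 30 ≡ 1, so λ ≡ 22.
  x = λ² - 12 - 18 = 484 - 30 ≡ 19; y = λ·(12 - 19) - 22 ≡ 27. → (19, 27)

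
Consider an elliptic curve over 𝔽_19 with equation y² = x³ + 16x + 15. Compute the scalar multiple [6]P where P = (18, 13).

Repeated addition: build up to 6P.
2P: tangent at (18, 13): λ = (3·18² + 16)/(2·13) ≡ 0/7. 7⁻¹ ≡ 11 (mod 19) since 7·11 = 77 ≡ 1, so λ ≡ 0·11 ≡ 0.
  x = λ² - 18 - 18 = 0 - 36 ≡ 2; y = λ·(18 - 2) - 13 ≡ 6. → (2, 6)
3P: (2, 6) + (18, 13). λ = (13 - 6)/(18 - 2) ≡ 7/16 mod 19. 16⁻¹ ≡ 6 (mod 19), so λ ≡ 4.
  x = λ² - 2 - 18 = 16 - 20 ≡ 15; y = λ·(2 - 15) - 6 ≡ 18. → (15, 18)
4P: (15, 18) + (18, 13). λ = (13 - 18)/(18 - 15) ≡ 14/3 mod 19. 3⁻¹ ≡ 13 (mod 19), so λ ≡ 11.
  x = λ² - 15 - 18 = 121 - 33 ≡ 12; y = λ·(15 - 12) - 18 ≡ 15. → (12, 15)
5P: (12, 15) + (18, 13). λ = (13 - 15)/(18 - 12) ≡ 17/6 mod 19. 6⁻¹ ≡ 16 (mod 19), so λ ≡ 6.
  x = λ² - 12 - 18 = 36 - 30 ≡ 6; y = λ·(12 - 6) - 15 ≡ 2. → (6, 2)
6P: (6, 2) + (18, 13). λ = (13 - 2)/(18 - 6) ≡ 11/12 mod 19. 12⁻¹ ≡ 8 (mod 19) since 12·8 = 96 ≡ 1, so λ ≡ 12.
  x = λ² - 6 - 18 = 144 - 24 ≡ 6; y = λ·(6 - 6) - 2 ≡ 17. → (6, 17)

(6, 17)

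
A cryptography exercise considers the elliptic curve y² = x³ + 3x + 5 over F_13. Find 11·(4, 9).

Write G = (4, 9).
Repeated addition: build up to 11G.
2G: tangent at (4, 9): λ = (3·4² + 3)/(2·9) ≡ 12/5. 5⁻¹ ≡ 8 (mod 13), so λ ≡ 12·8 ≡ 5.
  x = λ² - 4 - 4 = 25 - 8 ≡ 4; y = λ·(4 - 4) - 9 ≡ 4. → (4, 4)
3G: (4, 4) + (4, 9): same x and y₁ ≡ -y₂, so the sum is 𝒪.
4G: 𝒪 + (4, 9) = (4, 9) (identity).
5G: tangent at (4, 9): λ = (3·4² + 3)/(2·9) ≡ 12/5. 5⁻¹ ≡ 8 (mod 13) since 5·8 = 40 ≡ 1, so λ ≡ 12·8 ≡ 5.
  x = λ² - 4 - 4 = 25 - 8 ≡ 4; y = λ·(4 - 4) - 9 ≡ 4. → (4, 4)
6G: (4, 4) + (4, 9): same x and y₁ ≡ -y₂, so the sum is 𝒪.
7G: 𝒪 + (4, 9) = (4, 9) (identity).
8G: tangent at (4, 9): λ = (3·4² + 3)/(2·9) ≡ 12/5. 5⁻¹ ≡ 8 (mod 13), so λ ≡ 12·8 ≡ 5.
  x = λ² - 4 - 4 = 25 - 8 ≡ 4; y = λ·(4 - 4) - 9 ≡ 4. → (4, 4)
9G: (4, 4) + (4, 9): same x and y₁ ≡ -y₂, so the sum is 𝒪.
10G: 𝒪 + (4, 9) = (4, 9) (identity).
11G: tangent at (4, 9): λ = (3·4² + 3)/(2·9) ≡ 12/5. 5⁻¹ ≡ 8 (mod 13), so λ ≡ 12·8 ≡ 5.
  x = λ² - 4 - 4 = 25 - 8 ≡ 4; y = λ·(4 - 4) - 9 ≡ 4. → (4, 4)

(4, 4)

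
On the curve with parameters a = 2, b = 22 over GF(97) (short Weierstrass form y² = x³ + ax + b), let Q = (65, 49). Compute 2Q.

tangent at (65, 49): λ = (3·65² + 2)/(2·49) ≡ 67/1. 1⁻¹ ≡ 1 (mod 97), so λ ≡ 67·1 ≡ 67.
  x = λ² - 65 - 65 = 4489 - 130 ≡ 91; y = λ·(65 - 91) - 49 ≡ 52. → (91, 52)

(91, 52)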